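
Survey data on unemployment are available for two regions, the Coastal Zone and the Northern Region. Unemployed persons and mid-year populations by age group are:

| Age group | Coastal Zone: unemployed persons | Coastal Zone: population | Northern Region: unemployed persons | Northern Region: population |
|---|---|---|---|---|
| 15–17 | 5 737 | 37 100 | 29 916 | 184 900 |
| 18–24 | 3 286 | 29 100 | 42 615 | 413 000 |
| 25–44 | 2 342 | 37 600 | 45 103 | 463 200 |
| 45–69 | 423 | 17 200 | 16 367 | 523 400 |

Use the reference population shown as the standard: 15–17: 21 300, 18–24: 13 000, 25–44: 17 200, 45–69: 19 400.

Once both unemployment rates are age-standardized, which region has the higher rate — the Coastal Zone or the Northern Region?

Northern Region

Age-specific rates per 1 000 for the Coastal Zone: 154.636, 112.921, 62.287, 24.593.
For the Northern Region: 161.796, 103.184, 97.373, 31.271.
Standard total = 70 900; weights = 0.3004, 0.1834, 0.2426, 0.2736.
The Coastal Zone: 0.3004×154.636 + 0.1834×112.921 + 0.2426×62.287 + 0.2736×24.593 = 89.0009 per 1 000.
The Northern Region: 0.3004×161.796 + 0.1834×103.184 + 0.2426×97.373 + 0.2736×31.271 = 99.7052 per 1 000.
The crude rates (97.42 vs 84.57) would put the Coastal Zone higher, but that reflects its age composition; once standardized to a common age structure, the Northern Region has the higher underlying rate.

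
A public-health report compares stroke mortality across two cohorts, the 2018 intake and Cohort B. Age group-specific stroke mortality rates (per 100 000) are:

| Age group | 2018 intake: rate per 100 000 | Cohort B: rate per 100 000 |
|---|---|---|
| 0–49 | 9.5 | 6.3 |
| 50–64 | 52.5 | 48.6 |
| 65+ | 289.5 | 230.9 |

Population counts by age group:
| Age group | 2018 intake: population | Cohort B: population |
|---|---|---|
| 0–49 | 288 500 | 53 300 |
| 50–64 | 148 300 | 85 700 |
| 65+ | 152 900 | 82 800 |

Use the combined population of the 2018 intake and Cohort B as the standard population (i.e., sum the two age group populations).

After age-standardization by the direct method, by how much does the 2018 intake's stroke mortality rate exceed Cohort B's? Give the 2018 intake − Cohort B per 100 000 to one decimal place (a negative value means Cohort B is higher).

Combined standard total = 811 500; weights = 0.4212, 0.2884, 0.2904.
The 2018 intake: 0.4212×9.5 + 0.2884×52.5 + 0.2904×289.5 = 103.2252 per 100 000.
Cohort B: 0.4212×6.3 + 0.2884×48.6 + 0.2904×230.9 = 83.7324 per 100 000.
Difference = 103.2252 − 83.7324 = 19.4928.

19.5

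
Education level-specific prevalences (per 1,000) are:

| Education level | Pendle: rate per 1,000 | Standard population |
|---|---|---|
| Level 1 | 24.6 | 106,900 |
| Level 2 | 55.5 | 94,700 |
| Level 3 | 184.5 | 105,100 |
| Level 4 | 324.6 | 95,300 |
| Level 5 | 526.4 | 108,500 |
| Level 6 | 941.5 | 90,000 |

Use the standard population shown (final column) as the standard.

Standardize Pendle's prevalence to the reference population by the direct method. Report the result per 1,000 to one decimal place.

333.2

Standard total = 600,500; weights = 0.1780, 0.1577, 0.1750, 0.1587, 0.1807, 0.1499.
Standardized rate: 0.1780×24.6 + 0.1577×55.5 + 0.1750×184.5 + 0.1587×324.6 + 0.1807×526.4 + 0.1499×941.5 = 333.1562 per 1,000.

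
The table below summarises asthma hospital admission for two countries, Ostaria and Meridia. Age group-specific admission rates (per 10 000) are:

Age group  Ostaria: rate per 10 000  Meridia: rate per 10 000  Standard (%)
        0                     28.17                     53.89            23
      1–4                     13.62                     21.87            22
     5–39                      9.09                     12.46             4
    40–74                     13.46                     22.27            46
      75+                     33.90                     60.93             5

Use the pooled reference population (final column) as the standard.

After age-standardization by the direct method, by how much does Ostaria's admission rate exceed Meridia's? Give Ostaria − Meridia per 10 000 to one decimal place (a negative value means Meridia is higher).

-13.3

Standard weights: 0.23, 0.22, 0.04, 0.46, 0.05.
Ostaria: 0.2300×28.17 + 0.2200×13.62 + 0.0400×9.09 + 0.4600×13.46 + 0.0500×33.90 = 17.7257 per 10 000.
Meridia: 0.2300×53.89 + 0.2200×21.87 + 0.0400×12.46 + 0.4600×22.27 + 0.0500×60.93 = 30.9952 per 10 000.
Difference = 17.7257 − 30.9952 = -13.2695.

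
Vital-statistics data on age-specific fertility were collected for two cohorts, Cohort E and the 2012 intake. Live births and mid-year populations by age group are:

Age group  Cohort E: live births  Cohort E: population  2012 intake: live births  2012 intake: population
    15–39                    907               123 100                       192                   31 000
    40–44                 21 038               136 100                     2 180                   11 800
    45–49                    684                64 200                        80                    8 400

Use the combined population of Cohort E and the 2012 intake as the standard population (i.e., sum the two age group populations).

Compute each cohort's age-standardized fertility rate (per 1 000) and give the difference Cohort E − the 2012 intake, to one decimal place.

-11.2

Age-specific rates per 1 000 for Cohort E: 7.368, 154.578, 10.654.
For the 2012 intake: 6.194, 184.746, 9.524.
Combined standard total = 374 600; weights = 0.4114, 0.3948, 0.1938.
Cohort E: 0.4114×7.368 + 0.3948×154.578 + 0.1938×10.654 = 66.1263 per 1 000.
The 2012 intake: 0.4114×6.194 + 0.3948×184.746 + 0.1938×9.524 = 77.3352 per 1 000.
Difference = 66.1263 − 77.3352 = -11.2088.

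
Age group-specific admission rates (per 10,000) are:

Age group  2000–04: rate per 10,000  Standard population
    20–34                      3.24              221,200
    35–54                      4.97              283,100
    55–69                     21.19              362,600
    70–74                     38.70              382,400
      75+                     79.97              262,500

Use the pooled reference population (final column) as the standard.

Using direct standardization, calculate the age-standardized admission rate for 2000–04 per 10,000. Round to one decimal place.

30.2

Standard total = 1,511,800; weights = 0.1463, 0.1873, 0.2398, 0.2529, 0.1736.
Standardized rate: 0.1463×3.24 + 0.1873×4.97 + 0.2398×21.19 + 0.2529×38.70 + 0.1736×79.97 = 30.1615 per 10,000.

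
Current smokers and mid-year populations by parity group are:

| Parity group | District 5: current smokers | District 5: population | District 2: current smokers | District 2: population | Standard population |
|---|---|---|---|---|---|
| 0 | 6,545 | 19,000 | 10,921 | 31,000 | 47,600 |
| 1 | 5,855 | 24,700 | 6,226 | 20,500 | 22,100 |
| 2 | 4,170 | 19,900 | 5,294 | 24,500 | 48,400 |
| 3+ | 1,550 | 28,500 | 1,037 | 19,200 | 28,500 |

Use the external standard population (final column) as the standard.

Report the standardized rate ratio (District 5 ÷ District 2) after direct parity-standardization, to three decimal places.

0.939

Parity-specific rates per 1,000 for District 5: 344.474, 237.045, 209.548, 54.386.
For District 2: 352.290, 303.707, 216.082, 54.010.
Standard total = 146,600; weights = 0.3247, 0.1508, 0.3302, 0.1944.
District 5: 0.3247×344.474 + 0.1508×237.045 + 0.3302×209.548 + 0.1944×54.386 = 227.3379 per 1,000.
District 2: 0.3247×352.290 + 0.1508×303.707 + 0.3302×216.082 + 0.1944×54.010 = 242.0095 per 1,000.
Ratio = 227.3379 ÷ 242.0095 = 0.93938.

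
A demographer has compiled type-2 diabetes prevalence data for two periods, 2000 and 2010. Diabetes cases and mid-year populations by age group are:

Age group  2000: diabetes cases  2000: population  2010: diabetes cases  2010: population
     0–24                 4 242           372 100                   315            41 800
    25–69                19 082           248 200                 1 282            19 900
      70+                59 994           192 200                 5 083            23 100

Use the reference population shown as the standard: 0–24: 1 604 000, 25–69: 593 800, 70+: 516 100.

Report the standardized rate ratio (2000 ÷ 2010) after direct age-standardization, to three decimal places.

Age-specific rates per 1 000 for 2000: 11.400, 76.882, 312.144.
For 2010: 7.536, 64.422, 220.043.
Standard total = 2 713 900; weights = 0.5910, 0.2188, 0.1902.
2000: 0.5910×11.400 + 0.2188×76.882 + 0.1902×312.144 = 82.9196 per 1 000.
2010: 0.5910×7.536 + 0.2188×64.422 + 0.1902×220.043 = 60.3949 per 1 000.
Ratio = 82.9196 ÷ 60.3949 = 1.37296.

1.373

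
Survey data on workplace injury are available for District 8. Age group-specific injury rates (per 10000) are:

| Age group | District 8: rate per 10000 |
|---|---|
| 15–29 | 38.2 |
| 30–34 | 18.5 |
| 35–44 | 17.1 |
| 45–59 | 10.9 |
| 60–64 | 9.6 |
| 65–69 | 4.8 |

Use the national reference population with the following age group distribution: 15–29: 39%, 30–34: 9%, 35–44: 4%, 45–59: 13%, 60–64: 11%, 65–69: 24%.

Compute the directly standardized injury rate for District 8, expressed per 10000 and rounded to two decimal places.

20.87

Standard weights: 0.39, 0.09, 0.04, 0.13, 0.11, 0.24.
Standardized rate: 0.3900×38.2 + 0.0900×18.5 + 0.0400×17.1 + 0.1300×10.9 + 0.1100×9.6 + 0.2400×4.8 = 20.8720 per 10000.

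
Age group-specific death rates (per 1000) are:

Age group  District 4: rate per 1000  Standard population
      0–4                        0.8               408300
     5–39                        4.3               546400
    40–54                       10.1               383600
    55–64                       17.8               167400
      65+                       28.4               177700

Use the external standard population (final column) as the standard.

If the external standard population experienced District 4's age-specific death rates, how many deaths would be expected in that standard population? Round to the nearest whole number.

14577

Expected deaths = Σ (standard pop × age-specific rate ÷ 1000)
= 408300×0.8/1000 + 546400×4.3/1000 + 383600×10.1/1000 + 167400×17.8/1000 + 177700×28.4/1000
= 326.64 + 2349.52 + 3874.36 + 2979.72 + 5046.68 = 14576.92.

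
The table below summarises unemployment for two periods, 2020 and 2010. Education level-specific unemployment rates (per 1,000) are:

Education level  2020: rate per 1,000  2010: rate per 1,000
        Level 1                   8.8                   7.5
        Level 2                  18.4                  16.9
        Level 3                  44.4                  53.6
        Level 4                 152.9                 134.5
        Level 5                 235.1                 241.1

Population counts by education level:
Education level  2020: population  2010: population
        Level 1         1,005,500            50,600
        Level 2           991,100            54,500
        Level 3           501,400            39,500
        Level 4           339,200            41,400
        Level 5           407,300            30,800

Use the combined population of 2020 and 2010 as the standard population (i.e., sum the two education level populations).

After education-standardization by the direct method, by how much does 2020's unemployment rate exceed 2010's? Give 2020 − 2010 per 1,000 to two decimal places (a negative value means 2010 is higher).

0.68

Combined standard total = 3,461,300; weights = 0.3051, 0.3021, 0.1563, 0.1100, 0.1266.
2020: 0.3051×8.8 + 0.3021×18.4 + 0.1563×44.4 + 0.1100×152.9 + 0.1266×235.1 = 61.7513 per 1,000.
2010: 0.3051×7.5 + 0.3021×16.9 + 0.1563×53.6 + 0.1100×134.5 + 0.1266×241.1 = 61.0754 per 1,000.
Difference = 61.7513 − 61.0754 = 0.6759.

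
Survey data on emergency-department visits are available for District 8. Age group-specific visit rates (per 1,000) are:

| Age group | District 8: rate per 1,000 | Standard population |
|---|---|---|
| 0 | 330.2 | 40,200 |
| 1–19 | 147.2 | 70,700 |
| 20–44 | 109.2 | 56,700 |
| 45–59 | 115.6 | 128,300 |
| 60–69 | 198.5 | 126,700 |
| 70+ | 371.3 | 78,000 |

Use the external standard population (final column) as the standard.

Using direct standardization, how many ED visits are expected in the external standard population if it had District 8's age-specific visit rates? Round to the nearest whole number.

Expected ED visits = Σ (standard pop × age-specific rate ÷ 1,000)
= 40,200×330.2/1,000 + 70,700×147.2/1,000 + 56,700×109.2/1,000 + 128,300×115.6/1,000 + 126,700×198.5/1,000 + 78,000×371.3/1,000
= 13274.04 + 10407.04 + 6191.64 + 14831.48 + 25149.95 + 28961.40 = 98815.55.

98816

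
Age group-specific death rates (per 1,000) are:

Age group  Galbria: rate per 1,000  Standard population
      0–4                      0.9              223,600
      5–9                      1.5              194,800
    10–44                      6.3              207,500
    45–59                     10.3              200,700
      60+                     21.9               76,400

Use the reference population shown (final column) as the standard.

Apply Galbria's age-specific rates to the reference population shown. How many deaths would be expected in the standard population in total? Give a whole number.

5541

Expected deaths = Σ (standard pop × age-specific rate ÷ 1,000)
= 223,600×0.9/1,000 + 194,800×1.5/1,000 + 207,500×6.3/1,000 + 200,700×10.3/1,000 + 76,400×21.9/1,000
= 201.24 + 292.20 + 1307.25 + 2067.21 + 1673.16 = 5541.06.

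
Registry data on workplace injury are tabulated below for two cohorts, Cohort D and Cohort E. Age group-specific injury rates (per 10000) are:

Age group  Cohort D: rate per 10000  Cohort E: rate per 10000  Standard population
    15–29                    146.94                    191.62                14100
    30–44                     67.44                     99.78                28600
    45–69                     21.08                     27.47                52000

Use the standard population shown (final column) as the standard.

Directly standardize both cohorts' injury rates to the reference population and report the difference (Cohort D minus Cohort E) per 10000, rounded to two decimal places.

Standard total = 94700; weights = 0.1489, 0.3020, 0.5491.
Cohort D: 0.1489×146.94 + 0.3020×67.44 + 0.5491×21.08 = 53.8205 per 10000.
Cohort E: 0.1489×191.62 + 0.3020×99.78 + 0.5491×27.47 = 73.7486 per 10000.
Difference = 53.8205 − 73.7486 = -19.9281.

-19.93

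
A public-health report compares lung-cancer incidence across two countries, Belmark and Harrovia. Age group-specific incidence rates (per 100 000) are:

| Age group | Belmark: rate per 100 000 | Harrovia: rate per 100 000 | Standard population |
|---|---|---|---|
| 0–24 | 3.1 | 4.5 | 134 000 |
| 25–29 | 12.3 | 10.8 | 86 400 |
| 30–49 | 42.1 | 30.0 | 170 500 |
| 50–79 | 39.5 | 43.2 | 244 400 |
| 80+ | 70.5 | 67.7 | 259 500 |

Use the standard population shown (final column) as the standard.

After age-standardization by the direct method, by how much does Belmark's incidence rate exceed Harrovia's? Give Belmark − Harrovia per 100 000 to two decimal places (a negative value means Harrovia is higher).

2.04

Standard total = 894 800; weights = 0.1498, 0.0966, 0.1905, 0.2731, 0.2900.
Belmark: 0.1498×3.1 + 0.0966×12.3 + 0.1905×42.1 + 0.2731×39.5 + 0.2900×70.5 = 40.9083 per 100 000.
Harrovia: 0.1498×4.5 + 0.0966×10.8 + 0.1905×30.0 + 0.2731×43.2 + 0.2900×67.7 = 38.8661 per 100 000.
Difference = 40.9083 − 38.8661 = 2.0422.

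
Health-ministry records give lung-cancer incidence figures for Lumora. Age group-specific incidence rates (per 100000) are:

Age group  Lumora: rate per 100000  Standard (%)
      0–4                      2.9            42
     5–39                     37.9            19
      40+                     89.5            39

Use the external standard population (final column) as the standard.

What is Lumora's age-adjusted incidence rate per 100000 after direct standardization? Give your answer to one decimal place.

43.3

Standard weights: 0.42, 0.19, 0.39.
Standardized rate: 0.4200×2.9 + 0.1900×37.9 + 0.3900×89.5 = 43.3240 per 100000.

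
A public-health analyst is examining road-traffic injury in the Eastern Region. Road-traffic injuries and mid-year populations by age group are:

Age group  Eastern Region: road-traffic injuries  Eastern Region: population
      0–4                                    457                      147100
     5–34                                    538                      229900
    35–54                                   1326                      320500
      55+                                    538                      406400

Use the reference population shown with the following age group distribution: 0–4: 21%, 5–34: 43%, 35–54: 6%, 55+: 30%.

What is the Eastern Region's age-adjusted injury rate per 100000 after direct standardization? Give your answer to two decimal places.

Age-specific rates per 100000 for the Eastern Region: 310.67, 234.01, 413.73, 132.38.
Standard weights: 0.21, 0.43, 0.06, 0.30.
Standardized rate: 0.2100×310.67 + 0.4300×234.01 + 0.0600×413.73 + 0.3000×132.38 = 230.4060 per 100000.

230.41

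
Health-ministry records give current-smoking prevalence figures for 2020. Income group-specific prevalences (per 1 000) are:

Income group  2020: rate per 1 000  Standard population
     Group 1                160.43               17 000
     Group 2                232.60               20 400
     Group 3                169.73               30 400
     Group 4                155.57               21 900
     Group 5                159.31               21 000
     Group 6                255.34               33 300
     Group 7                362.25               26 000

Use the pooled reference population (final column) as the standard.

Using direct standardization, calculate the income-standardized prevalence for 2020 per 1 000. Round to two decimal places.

219.45

Standard total = 170 000; weights = 0.1000, 0.1200, 0.1788, 0.1288, 0.1235, 0.1959, 0.1529.
Standardized rate: 0.1000×160.43 + 0.1200×232.60 + 0.1788×169.73 + 0.1288×155.57 + 0.1235×159.31 + 0.1959×255.34 + 0.1529×362.25 = 219.4468 per 1 000.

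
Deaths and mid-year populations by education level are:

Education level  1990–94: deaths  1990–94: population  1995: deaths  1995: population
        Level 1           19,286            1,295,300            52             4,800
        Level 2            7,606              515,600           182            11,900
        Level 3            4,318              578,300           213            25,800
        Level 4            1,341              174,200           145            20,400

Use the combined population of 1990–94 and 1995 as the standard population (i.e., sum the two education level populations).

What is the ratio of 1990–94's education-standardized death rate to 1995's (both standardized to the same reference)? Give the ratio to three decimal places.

1.162

Education-specific rates per 1,000 for 1990–94: 14.889, 14.752, 7.467, 7.698.
For 1995: 10.833, 15.294, 8.256, 7.108.
Combined standard total = 2,626,300; weights = 0.4950, 0.2009, 0.2300, 0.0741.
1990–94: 0.4950×14.889 + 0.2009×14.752 + 0.2300×7.467 + 0.0741×7.698 = 12.6214 per 1,000.
1995: 0.4950×10.833 + 0.2009×15.294 + 0.2300×8.256 + 0.0741×7.108 = 10.8604 per 1,000.
Ratio = 12.6214 ÷ 10.8604 = 1.16216.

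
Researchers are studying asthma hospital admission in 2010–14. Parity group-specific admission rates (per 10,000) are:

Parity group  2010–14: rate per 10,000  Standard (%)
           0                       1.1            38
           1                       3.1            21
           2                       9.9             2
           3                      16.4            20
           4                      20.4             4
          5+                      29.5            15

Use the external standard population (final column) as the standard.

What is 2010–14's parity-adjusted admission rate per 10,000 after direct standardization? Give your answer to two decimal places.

9.79

Standard weights: 0.38, 0.21, 0.02, 0.20, 0.04, 0.15.
Standardized rate: 0.3800×1.1 + 0.2100×3.1 + 0.0200×9.9 + 0.2000×16.4 + 0.0400×20.4 + 0.1500×29.5 = 9.7880 per 10,000.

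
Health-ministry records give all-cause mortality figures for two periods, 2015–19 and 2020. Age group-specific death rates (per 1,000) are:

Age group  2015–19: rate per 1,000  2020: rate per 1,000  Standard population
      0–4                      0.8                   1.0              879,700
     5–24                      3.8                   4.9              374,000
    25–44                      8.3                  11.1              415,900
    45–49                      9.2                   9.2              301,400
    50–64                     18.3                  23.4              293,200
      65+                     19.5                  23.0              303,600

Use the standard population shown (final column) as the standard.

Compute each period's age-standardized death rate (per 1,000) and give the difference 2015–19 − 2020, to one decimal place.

Standard total = 2,567,800; weights = 0.3426, 0.1456, 0.1620, 0.1174, 0.1142, 0.1182.
2015–19: 0.3426×0.8 + 0.1456×3.8 + 0.1620×8.3 + 0.1174×9.2 + 0.1142×18.3 + 0.1182×19.5 = 7.6468 per 1,000.
2020: 0.3426×1.0 + 0.1456×4.9 + 0.1620×11.1 + 0.1174×9.2 + 0.1142×23.4 + 0.1182×23.0 = 9.3252 per 1,000.
Difference = 7.6468 − 9.3252 = -1.6784.

-1.7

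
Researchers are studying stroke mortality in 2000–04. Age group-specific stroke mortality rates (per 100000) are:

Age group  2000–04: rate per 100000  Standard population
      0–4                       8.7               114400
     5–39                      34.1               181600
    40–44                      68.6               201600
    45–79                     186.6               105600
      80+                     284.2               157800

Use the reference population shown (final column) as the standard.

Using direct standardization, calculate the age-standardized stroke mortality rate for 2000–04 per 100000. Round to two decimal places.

Standard total = 761000; weights = 0.1503, 0.2386, 0.2649, 0.1388, 0.2074.
Standardized rate: 0.1503×8.7 + 0.2386×34.1 + 0.2649×68.6 + 0.1388×186.6 + 0.2074×284.2 = 112.4433 per 100000.

112.44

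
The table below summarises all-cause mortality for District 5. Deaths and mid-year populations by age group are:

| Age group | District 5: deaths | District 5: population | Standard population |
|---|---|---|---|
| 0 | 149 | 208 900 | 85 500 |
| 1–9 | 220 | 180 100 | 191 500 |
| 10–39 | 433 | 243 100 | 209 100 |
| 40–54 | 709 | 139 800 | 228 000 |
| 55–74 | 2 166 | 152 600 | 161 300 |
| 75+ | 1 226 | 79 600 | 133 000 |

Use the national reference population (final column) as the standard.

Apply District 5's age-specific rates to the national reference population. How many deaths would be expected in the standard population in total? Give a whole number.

Age-specific rates per 1 000 for District 5: 0.713, 1.222, 1.781, 5.072, 14.194, 15.402.
Expected deaths = Σ (standard pop × age-specific rate ÷ 1 000)
= 85 500×0.713/1 000 + 191 500×1.222/1 000 + 209 100×1.781/1 000 + 228 000×5.072/1 000 + 161 300×14.194/1 000 + 133 000×15.402/1 000
= 60.98 + 233.93 + 372.44 + 1156.31 + 2289.49 + 2048.47 = 6161.61.

6162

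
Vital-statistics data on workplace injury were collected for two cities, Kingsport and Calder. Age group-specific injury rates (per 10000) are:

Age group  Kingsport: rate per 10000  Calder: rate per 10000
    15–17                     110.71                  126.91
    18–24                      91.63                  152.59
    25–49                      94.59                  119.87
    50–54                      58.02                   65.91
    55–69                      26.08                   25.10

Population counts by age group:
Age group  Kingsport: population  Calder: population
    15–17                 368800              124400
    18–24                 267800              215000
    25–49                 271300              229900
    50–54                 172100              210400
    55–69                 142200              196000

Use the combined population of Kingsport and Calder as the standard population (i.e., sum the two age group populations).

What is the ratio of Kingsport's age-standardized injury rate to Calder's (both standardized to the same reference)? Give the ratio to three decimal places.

0.771

Combined standard total = 2197900; weights = 0.2244, 0.2197, 0.2280, 0.1740, 0.1539.
Kingsport: 0.2244×110.71 + 0.2197×91.63 + 0.2280×94.59 + 0.1740×58.02 + 0.1539×26.08 = 80.6509 per 10000.
Calder: 0.2244×126.91 + 0.2197×152.59 + 0.2280×119.87 + 0.1740×65.91 + 0.1539×25.10 = 104.6639 per 10000.
Ratio = 80.6509 ÷ 104.6639 = 0.77057.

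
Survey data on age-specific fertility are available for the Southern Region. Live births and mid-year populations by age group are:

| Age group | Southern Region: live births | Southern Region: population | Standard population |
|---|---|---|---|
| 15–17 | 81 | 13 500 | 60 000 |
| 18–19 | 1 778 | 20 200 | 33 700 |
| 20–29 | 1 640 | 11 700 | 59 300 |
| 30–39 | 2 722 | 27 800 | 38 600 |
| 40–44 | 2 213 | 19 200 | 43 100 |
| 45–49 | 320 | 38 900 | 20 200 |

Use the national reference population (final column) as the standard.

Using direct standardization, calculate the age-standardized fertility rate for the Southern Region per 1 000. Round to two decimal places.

80.63

Age-specific rates per 1 000 for the Southern Region: 6.000, 88.020, 140.171, 97.914, 115.260, 8.226.
Standard total = 254 900; weights = 0.2354, 0.1322, 0.2326, 0.1514, 0.1691, 0.0792.
Standardized rate: 0.2354×6.000 + 0.1322×88.020 + 0.2326×140.171 + 0.1514×97.914 + 0.1691×115.260 + 0.0792×8.226 = 80.6268 per 1 000.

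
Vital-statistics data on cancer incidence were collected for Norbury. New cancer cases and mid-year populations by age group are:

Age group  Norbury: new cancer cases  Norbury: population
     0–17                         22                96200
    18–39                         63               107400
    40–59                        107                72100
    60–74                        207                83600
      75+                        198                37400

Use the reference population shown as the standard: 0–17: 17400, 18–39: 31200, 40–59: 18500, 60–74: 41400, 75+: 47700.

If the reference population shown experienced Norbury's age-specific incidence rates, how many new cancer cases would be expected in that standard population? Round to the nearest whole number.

405

Age-specific rates per 100000 for Norbury: 22.87, 58.66, 148.40, 247.61, 529.41.
Expected new cancer cases = Σ (standard pop × age-specific rate ÷ 100000)
= 17400×22.87/100000 + 31200×58.66/100000 + 18500×148.40/100000 + 41400×247.61/100000 + 47700×529.41/100000
= 3.98 + 18.30 + 27.45 + 102.51 + 252.53 = 404.77.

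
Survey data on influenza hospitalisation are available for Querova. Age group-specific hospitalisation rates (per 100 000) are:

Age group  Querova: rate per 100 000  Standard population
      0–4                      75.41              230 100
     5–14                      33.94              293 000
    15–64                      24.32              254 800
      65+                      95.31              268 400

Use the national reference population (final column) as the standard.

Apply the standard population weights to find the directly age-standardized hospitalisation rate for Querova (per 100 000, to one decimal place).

56.5

Standard total = 1 046 300; weights = 0.2199, 0.2800, 0.2435, 0.2565.
Standardized rate: 0.2199×75.41 + 0.2800×33.94 + 0.2435×24.32 + 0.2565×95.31 = 56.4601 per 100 000.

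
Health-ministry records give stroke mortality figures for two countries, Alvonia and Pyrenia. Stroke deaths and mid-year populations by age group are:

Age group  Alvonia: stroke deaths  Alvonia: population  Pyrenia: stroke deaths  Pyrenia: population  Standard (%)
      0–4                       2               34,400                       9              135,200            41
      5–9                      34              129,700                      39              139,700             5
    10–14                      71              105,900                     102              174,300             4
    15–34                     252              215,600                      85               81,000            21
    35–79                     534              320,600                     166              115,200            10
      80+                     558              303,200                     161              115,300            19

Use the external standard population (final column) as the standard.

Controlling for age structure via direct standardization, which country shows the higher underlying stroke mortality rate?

Alvonia

Age-specific rates per 100,000 for Alvonia: 5.81, 26.21, 67.04, 116.88, 166.56, 184.04.
For Pyrenia: 6.66, 27.92, 58.52, 104.94, 144.10, 139.64.
Standard weights: 0.41, 0.05, 0.04, 0.21, 0.10, 0.19.
Alvonia: 0.4100×5.81 + 0.0500×26.21 + 0.0400×67.04 + 0.2100×116.88 + 0.1000×166.56 + 0.1900×184.04 = 82.5450 per 100,000.
Pyrenia: 0.4100×6.66 + 0.0500×27.92 + 0.0400×58.52 + 0.2100×104.94 + 0.1000×144.10 + 0.1900×139.64 = 69.4435 per 100,000.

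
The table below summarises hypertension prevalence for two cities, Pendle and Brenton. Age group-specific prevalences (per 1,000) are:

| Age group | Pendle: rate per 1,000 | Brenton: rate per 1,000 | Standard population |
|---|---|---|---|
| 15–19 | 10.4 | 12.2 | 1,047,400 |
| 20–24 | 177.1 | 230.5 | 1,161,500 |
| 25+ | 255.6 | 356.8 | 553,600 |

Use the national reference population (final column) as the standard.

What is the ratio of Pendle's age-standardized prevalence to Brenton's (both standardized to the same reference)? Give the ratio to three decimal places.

0.749

Standard total = 2,762,500; weights = 0.3791, 0.4205, 0.2004.
Pendle: 0.3791×10.4 + 0.4205×177.1 + 0.2004×255.6 = 129.6271 per 1,000.
Brenton: 0.3791×12.2 + 0.4205×230.5 + 0.2004×356.8 = 173.0420 per 1,000.
Ratio = 129.6271 ÷ 173.0420 = 0.74911.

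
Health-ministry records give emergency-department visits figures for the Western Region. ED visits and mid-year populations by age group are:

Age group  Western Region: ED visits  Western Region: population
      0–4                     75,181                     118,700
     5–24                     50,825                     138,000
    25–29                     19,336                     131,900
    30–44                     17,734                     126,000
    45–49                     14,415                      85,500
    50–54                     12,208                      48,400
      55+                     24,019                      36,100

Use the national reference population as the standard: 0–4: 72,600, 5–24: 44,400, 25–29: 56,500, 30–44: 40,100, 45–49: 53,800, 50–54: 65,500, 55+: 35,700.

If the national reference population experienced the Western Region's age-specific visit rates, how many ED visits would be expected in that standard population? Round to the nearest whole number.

Age-specific rates per 1,000 for the Western Region: 633.370, 368.297, 146.596, 140.746, 168.596, 252.231, 665.346.
Expected ED visits = Σ (standard pop × age-specific rate ÷ 1,000)
= 72,600×633.370/1,000 + 44,400×368.297/1,000 + 56,500×146.596/1,000 + 40,100×140.746/1,000 + 53,800×168.596/1,000 + 65,500×252.231/1,000 + 35,700×665.346/1,000
= 45982.65 + 16352.39 + 8282.67 + 5643.92 + 9070.49 + 16521.16 + 23752.86 = 125606.14.

125606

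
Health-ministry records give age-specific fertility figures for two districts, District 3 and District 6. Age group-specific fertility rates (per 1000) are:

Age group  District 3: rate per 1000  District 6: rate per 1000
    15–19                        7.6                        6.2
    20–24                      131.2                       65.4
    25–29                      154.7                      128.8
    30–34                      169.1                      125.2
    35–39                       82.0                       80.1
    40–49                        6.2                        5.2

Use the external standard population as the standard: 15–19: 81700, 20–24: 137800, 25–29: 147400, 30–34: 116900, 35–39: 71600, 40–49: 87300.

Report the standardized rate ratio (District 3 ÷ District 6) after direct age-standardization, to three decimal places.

1.372

Standard total = 642700; weights = 0.1271, 0.2144, 0.2293, 0.1819, 0.1114, 0.1358.
District 3: 0.1271×7.6 + 0.2144×131.2 + 0.2293×154.7 + 0.1819×169.1 + 0.1114×82.0 + 0.1358×6.2 = 105.3109 per 1000.
District 6: 0.1271×6.2 + 0.2144×65.4 + 0.2293×128.8 + 0.1819×125.2 + 0.1114×80.1 + 0.1358×5.2 = 76.7524 per 1000.
Ratio = 105.3109 ÷ 76.7524 = 1.37209.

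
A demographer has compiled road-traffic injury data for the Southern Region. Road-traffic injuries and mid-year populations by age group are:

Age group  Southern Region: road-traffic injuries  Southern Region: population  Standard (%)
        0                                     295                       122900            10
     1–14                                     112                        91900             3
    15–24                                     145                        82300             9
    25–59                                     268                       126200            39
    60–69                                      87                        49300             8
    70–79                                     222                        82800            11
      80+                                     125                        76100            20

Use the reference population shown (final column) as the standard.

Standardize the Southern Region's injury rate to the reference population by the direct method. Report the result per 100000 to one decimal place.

Age-specific rates per 100000 for the Southern Region: 240.03, 121.87, 176.18, 212.36, 176.47, 268.12, 164.26.
Standard weights: 0.10, 0.03, 0.09, 0.39, 0.08, 0.11, 0.20.
Standardized rate: 0.1000×240.03 + 0.0300×121.87 + 0.0900×176.18 + 0.3900×212.36 + 0.0800×176.47 + 0.1100×268.12 + 0.2000×164.26 = 202.7989 per 100000.

202.8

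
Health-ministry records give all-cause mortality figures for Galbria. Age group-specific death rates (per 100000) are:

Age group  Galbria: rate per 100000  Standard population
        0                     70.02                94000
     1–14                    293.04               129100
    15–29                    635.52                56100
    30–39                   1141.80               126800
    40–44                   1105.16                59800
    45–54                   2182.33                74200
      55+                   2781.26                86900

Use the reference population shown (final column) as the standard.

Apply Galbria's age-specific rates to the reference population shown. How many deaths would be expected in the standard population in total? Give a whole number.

Expected deaths = Σ (standard pop × age-specific rate ÷ 100000)
= 94000×70.02/100000 + 129100×293.04/100000 + 56100×635.52/100000 + 126800×1141.80/100000 + 59800×1105.16/100000 + 74200×2182.33/100000 + 86900×2781.26/100000
= 65.82 + 378.31 + 356.53 + 1447.80 + 660.89 + 1619.29 + 2416.91 = 6945.55.

6946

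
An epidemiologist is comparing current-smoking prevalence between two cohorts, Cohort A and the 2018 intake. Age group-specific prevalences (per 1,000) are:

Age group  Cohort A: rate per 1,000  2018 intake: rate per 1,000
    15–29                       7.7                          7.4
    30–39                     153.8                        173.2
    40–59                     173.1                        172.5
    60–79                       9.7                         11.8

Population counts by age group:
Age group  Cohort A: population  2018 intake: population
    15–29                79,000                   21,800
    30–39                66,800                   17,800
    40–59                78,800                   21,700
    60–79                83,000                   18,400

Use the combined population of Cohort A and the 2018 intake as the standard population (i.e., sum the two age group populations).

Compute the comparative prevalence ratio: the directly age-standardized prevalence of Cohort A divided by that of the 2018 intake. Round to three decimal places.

0.948

Combined standard total = 387,300; weights = 0.2603, 0.2184, 0.2595, 0.2618.
Cohort A: 0.2603×7.7 + 0.2184×153.8 + 0.2595×173.1 + 0.2618×9.7 = 83.0565 per 1,000.
The 2018 intake: 0.2603×7.4 + 0.2184×173.2 + 0.2595×172.5 + 0.2618×11.8 = 87.6101 per 1,000.
Ratio = 83.0565 ÷ 87.6101 = 0.94802.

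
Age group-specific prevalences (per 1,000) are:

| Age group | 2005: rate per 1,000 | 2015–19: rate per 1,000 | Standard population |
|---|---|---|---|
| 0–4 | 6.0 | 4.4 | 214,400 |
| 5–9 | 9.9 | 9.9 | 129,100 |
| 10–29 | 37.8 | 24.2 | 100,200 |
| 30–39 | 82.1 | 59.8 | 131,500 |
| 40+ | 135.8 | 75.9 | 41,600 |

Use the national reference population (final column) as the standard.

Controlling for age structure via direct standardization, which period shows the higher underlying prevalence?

2005

Standard total = 616,800; weights = 0.3476, 0.2093, 0.1625, 0.2132, 0.0674.
2005: 0.3476×6.0 + 0.2093×9.9 + 0.1625×37.8 + 0.2132×82.1 + 0.0674×135.8 = 36.9609 per 1,000.
2015–19: 0.3476×4.4 + 0.2093×9.9 + 0.1625×24.2 + 0.2132×59.8 + 0.0674×75.9 = 25.4012 per 1,000.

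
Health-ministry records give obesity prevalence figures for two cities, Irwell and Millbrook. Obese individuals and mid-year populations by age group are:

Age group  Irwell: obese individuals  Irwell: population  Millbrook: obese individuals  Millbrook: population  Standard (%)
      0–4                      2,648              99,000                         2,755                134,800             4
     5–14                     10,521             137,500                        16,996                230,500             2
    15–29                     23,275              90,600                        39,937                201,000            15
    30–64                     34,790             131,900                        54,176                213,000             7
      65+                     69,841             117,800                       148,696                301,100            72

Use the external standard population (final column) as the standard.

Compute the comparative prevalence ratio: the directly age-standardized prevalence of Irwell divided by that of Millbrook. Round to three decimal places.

1.200

Age-specific rates per 1,000 for Irwell: 26.747, 76.516, 256.898, 263.760, 592.878.
For Millbrook: 20.438, 73.735, 198.692, 254.347, 493.843.
Standard weights: 0.04, 0.02, 0.15, 0.07, 0.72.
Irwell: 0.0400×26.747 + 0.0200×76.516 + 0.1500×256.898 + 0.0700×263.760 + 0.7200×592.878 = 486.4702 per 1,000.
Millbrook: 0.0400×20.438 + 0.0200×73.735 + 0.1500×198.692 + 0.0700×254.347 + 0.7200×493.843 = 405.4669 per 1,000.
Ratio = 486.4702 ÷ 405.4669 = 1.19978.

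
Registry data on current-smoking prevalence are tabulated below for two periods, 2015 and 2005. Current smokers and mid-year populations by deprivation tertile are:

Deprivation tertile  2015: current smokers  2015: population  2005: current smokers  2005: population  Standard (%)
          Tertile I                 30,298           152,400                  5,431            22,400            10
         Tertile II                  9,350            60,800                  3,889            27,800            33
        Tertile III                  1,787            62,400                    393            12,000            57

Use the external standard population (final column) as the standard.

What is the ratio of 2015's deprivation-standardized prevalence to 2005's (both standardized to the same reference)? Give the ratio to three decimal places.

Deprivation-specific rates per 1,000 for 2015: 198.806, 153.783, 28.638.
For 2005: 242.455, 139.892, 32.750.
Standard weights: 0.10, 0.33, 0.57.
2015: 0.1000×198.806 + 0.3300×153.783 + 0.5700×28.638 = 86.9525 per 1,000.
2005: 0.1000×242.455 + 0.3300×139.892 + 0.5700×32.750 = 89.0774 per 1,000.
Ratio = 86.9525 ÷ 89.0774 = 0.97615.

0.976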